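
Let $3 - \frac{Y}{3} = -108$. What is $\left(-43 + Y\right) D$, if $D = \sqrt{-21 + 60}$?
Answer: $290 \sqrt{39} \approx 1811.0$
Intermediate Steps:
$Y = 333$ ($Y = 9 - -324 = 9 + 324 = 333$)
$D = \sqrt{39} \approx 6.245$
$\left(-43 + Y\right) D = \left(-43 + 333\right) \sqrt{39} = 290 \sqrt{39}$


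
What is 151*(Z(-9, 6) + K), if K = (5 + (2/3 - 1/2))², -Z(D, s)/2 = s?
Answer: 79879/36 ≈ 2218.9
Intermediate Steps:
Z(D, s) = -2*s
K = 961/36 (K = (5 + (2*(⅓) - 1*½))² = (5 + (⅔ - ½))² = (5 + ⅙)² = (31/6)² = 961/36 ≈ 26.694)
151*(Z(-9, 6) + K) = 151*(-2*6 + 961/36) = 151*(-12 + 961/36) = 151*(529/36) = 79879/36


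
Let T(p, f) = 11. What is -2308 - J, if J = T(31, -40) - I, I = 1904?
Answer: -415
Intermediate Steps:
J = -1893 (J = 11 - 1*1904 = 11 - 1904 = -1893)
-2308 - J = -2308 - 1*(-1893) = -2308 + 1893 = -415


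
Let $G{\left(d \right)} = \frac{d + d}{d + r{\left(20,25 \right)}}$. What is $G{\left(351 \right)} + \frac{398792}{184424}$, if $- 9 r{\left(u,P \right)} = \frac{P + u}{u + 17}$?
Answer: $\frac{622959170}{149637023} \approx 4.1631$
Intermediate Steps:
$r{\left(u,P \right)} = - \frac{P + u}{9 \left(17 + u\right)}$ ($r{\left(u,P \right)} = - \frac{\left(P + u\right) \frac{1}{u + 17}}{9} = - \frac{\left(P + u\right) \frac{1}{17 + u}}{9} = - \frac{\frac{1}{17 + u} \left(P + u\right)}{9} = - \frac{P + u}{9 \left(17 + u\right)}$)
$G{\left(d \right)} = \frac{2 d}{- \frac{5}{37} + d}$ ($G{\left(d \right)} = \frac{d + d}{d + \frac{\left(-1\right) 25 - 20}{9 \left(17 + 20\right)}} = \frac{2 d}{d + \frac{-25 - 20}{9 \cdot 37}} = \frac{2 d}{d + \frac{1}{9} \cdot \frac{1}{37} \left(-45\right)} = \frac{2 d}{d - \frac{5}{37}} = \frac{2 d}{- \frac{5}{37} + d}$)
$G{\left(351 \right)} + \frac{398792}{184424} = 74 \cdot 351 \frac{1}{-5 + 37 \cdot 351} + \frac{398792}{184424} = 74 \cdot 351 \frac{1}{-5 + 12987} + 398792 \cdot \frac{1}{184424} = 74 \cdot 351 \cdot \frac{1}{12982} + \frac{49849}{23053} = \frac{12987}{6491} + \frac{49849}{23053} = \frac{622959170}{149637023}$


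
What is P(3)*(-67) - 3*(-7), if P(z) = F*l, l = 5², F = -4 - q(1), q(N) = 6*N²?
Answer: 16771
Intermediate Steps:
F = -10 (F = -4 - 6*1² = -4 - 6 = -10)
l = 25
P(z) = -250 (P(z) = -10*25 = -250)
P(3)*(-67) - 3*(-7) = -250*(-67) - 3*(-7) = 16750 + 21 = 16771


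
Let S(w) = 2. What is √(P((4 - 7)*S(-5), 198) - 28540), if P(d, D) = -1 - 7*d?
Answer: I*√28499 ≈ 168.82*I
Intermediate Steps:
√(P((4 - 7)*S(-5), 198) - 28540) = √((-1 - 7*(4 - 7)*2) - 28540) = √((-1 - (-21)*2) - 28540) = √((-1 - 7*(-6)) - 28540) = √((-1 + 42) - 28540) = √(41 - 28540) = √(-28499) = I*√28499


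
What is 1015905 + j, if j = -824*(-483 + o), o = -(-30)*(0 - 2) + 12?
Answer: 1453449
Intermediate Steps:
o = -48 (o = -(-30)*(-2) + 12 = -10*6 + 12 = -60 + 12 = -48)
j = 437544 (j = -824*(-483 - 48) = -824*(-531) = 437544)
1015905 + j = 1015905 + 437544 = 1453449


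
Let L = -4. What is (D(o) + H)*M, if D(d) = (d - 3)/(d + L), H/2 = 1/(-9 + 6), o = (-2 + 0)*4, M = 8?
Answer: 2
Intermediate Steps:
o = -8 (o = -2*4 = -8)
H = -⅔ (H = 2/(-9 + 6) = 2/(-3) = 2*(-⅓) = -⅔ ≈ -0.66667)
D(d) = (-3 + d)/(-4 + d) (D(d) = (d - 3)/(d - 4) = (-3 + d)/(-4 + d))
(D(o) + H)*M = ((-3 - 8)/(-4 - 8) - ⅔)*8 = (-11/(-12) - ⅔)*8 = (-1/12*(-11) - ⅔)*8 = (11/12 - ⅔)*8 = (¼)*8 = 2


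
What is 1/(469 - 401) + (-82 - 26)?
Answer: -7343/68 ≈ -107.99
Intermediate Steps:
1/(469 - 401) + (-82 - 26) = 1/68 - 108 = -7343/68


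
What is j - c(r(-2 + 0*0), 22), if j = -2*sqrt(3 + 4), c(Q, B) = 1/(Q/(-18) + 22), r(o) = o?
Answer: -9/199 - 2*sqrt(7) ≈ -5.3367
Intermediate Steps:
c(Q, B) = 1/(22 - Q/18) (c(Q, B) = 1/(Q*(-1/18) + 22) = 1/(-Q/18 + 22) = 1/(22 - Q/18))
j = -2*sqrt(7) ≈ -5.2915
j - c(r(-2 + 0*0), 22) = -2*sqrt(7) - (-18)/(-396 + (-2 + 0*0)) = -2*sqrt(7) - (-18)/(-396 + (-2 + 0)) = -2*sqrt(7) - (-18)/(-396 - 2) = -2*sqrt(7) - (-18)/(-398) = -2*sqrt(7) - (-18)*(-1)/398 = -2*sqrt(7) - 1*9/199 = -2*sqrt(7) - 9/199 = -9/199 - 2*sqrt(7)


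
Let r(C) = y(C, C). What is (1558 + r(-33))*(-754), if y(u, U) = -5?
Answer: -1170962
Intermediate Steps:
r(C) = -5
(1558 + r(-33))*(-754) = (1558 - 5)*(-754) = 1553*(-754) = -1170962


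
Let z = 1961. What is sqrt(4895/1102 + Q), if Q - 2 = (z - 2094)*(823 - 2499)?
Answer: 3*sqrt(30078687770)/1102 ≈ 472.14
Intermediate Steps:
Q = 222910 (Q = 2 + (1961 - 2094)*(823 - 2499) = 2 - 133*(-1676) = 2 + 222908 = 222910)
sqrt(4895/1102 + Q) = sqrt(4895/1102 + 222910) = sqrt(245651715/1102) = 3*sqrt(30078687770)/1102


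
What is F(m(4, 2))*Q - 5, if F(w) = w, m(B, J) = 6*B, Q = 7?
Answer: 163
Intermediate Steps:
F(m(4, 2))*Q - 5 = (6*4)*7 - 5 = 24*7 - 5 = 168 - 5 = 163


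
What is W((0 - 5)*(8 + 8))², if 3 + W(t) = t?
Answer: 6889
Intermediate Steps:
W(t) = -3 + t
W((0 - 5)*(8 + 8))² = (-3 + (0 - 5)*(8 + 8))² = (-3 - 5*16)² = (-3 - 80)² = (-83)² = 6889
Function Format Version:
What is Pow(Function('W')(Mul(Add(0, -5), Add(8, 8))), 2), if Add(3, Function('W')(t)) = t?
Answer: 6889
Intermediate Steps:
Function('W')(t) = Add(-3, t)
Pow(Function('W')(Mul(Add(0, -5), Add(8, 8))), 2) = Pow(Add(-3, Mul(Add(0, -5), Add(8, 8))), 2) = Pow(Add(-3, Mul(-5, 16)), 2) = Pow(Add(-3, -80), 2) = Pow(-83, 2) = 6889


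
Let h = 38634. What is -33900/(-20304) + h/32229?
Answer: 17379517/6059052 ≈ 2.8684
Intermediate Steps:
-33900/(-20304) + h/32229 = -33900/(-20304) + 38634/32229 = -33900*(-1/20304) + 38634*(1/32229) = 2825/1692 + 12878/10743 = 17379517/6059052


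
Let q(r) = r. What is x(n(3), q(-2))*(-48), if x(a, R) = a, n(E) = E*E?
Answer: -432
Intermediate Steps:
n(E) = E**2
x(n(3), q(-2))*(-48) = 3**2*(-48) = 9*(-48) = -432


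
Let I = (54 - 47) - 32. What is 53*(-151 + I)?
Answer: -9328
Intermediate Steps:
I = -25 (I = 7 - 32 = -25)
53*(-151 + I) = 53*(-151 - 25) = 53*(-176) = -9328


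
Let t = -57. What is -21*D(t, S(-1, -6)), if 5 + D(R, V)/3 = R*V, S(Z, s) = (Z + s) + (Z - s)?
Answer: -6867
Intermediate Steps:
S(Z, s) = 2*Z
D(R, V) = -15 + 3*R*V (D(R, V) = -15 + 3*(R*V) = -15 + 3*R*V)
-21*D(t, S(-1, -6)) = -21*(-15 + 3*(-57)*(2*(-1))) = -21*(-15 + 3*(-57)*(-2)) = -21*(-15 + 342) = -21*327 = -6867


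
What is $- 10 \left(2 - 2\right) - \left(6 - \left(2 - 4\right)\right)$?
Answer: $-8$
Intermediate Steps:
$- 10 \left(2 - 2\right) - \left(6 - \left(2 - 4\right)\right) = \left(-10\right) 0 - \left(6 - \left(2 - 4\right)\right) = 0 + \left(1 \left(-2\right) - 6\right) = 0 - 8 = -8$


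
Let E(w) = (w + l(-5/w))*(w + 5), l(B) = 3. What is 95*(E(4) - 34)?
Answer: 2755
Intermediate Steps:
E(w) = (3 + w)*(5 + w) (E(w) = (w + 3)*(w + 5) = (3 + w)*(5 + w))
95*(E(4) - 34) = 95*((15 + 4² + 8*4) - 34) = 95*((15 + 16 + 32) - 34) = 95*(63 - 34) = 95*29 = 2755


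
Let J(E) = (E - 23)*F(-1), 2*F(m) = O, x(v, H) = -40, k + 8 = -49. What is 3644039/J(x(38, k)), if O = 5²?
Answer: -1041154/225 ≈ -4627.4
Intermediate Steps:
k = -57 (k = -8 - 49 = -57)
O = 25
F(m) = 25/2 (F(m) = (½)*25 = 25/2)
J(E) = -575/2 + 25*E/2 (J(E) = (E - 23)*(25/2) = (-23 + E)*(25/2) = -575/2 + 25*E/2)
3644039/J(x(38, k)) = 3644039/(-575/2 + (25/2)*(-40)) = 3644039/(-575/2 - 500) = 3644039/(-1575/2) = 3644039*(-2/1575) = -1041154/225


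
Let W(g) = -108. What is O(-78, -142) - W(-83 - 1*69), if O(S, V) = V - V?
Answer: 108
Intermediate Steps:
O(S, V) = 0
O(-78, -142) - W(-83 - 1*69) = 0 - 1*(-108) = 0 + 108 = 108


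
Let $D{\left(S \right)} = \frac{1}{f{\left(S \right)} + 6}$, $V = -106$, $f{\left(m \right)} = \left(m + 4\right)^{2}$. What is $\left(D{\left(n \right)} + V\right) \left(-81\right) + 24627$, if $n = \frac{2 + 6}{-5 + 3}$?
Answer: $\frac{66399}{2} \approx 33200.0$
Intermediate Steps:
$f{\left(m \right)} = \left(4 + m\right)^{2}$
$n = -4$ ($n = \frac{8}{-2} = 8 \left(- \frac{1}{2}\right) = -4$)
$D{\left(S \right)} = \frac{1}{6 + \left(4 + S\right)^{2}}$ ($D{\left(S \right)} = \frac{1}{\left(4 + S\right)^{2} + 6} = \frac{1}{6 + \left(4 + S\right)^{2}}$)
$\left(D{\left(n \right)} + V\right) \left(-81\right) + 24627 = \left(\frac{1}{6 + \left(4 - 4\right)^{2}} - 106\right) \left(-81\right) + 24627 = \left(\frac{1}{6 + 0^{2}} - 106\right) \left(-81\right) + 24627 = \left(\frac{1}{6 + 0} - 106\right) \left(-81\right) + 24627 = \left(\frac{1}{6} - 106\right) \left(-81\right) + 24627 = \left(- \frac{635}{6}\right) \left(-81\right) + 24627 = \frac{17145}{2} + 24627 = \frac{66399}{2}$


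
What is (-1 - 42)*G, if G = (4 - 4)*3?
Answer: 0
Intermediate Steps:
G = 0 (G = 0*3 = 0)
(-1 - 42)*G = (-1 - 42)*0 = -43*0 = 0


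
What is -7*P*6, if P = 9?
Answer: -378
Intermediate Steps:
-7*P*6 = -7*9*6 = -63*6 = -378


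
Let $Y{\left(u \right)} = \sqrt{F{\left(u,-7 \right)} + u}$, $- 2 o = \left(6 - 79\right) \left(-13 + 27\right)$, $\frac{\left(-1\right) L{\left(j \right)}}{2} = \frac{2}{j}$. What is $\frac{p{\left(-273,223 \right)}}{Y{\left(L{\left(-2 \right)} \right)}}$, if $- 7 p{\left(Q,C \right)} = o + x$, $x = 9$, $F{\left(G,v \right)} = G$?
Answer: $- \frac{260}{7} \approx -37.143$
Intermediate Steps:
$L{\left(j \right)} = - \frac{4}{j}$ ($L{\left(j \right)} = - 2 \frac{2}{j} = - \frac{4}{j}$)
$o = 511$ ($o = - \frac{\left(6 - 79\right) \left(-13 + 27\right)}{2} = - \frac{\left(-73\right) 14}{2} = \left(- \frac{1}{2}\right) \left(-1022\right) = 511$)
$p{\left(Q,C \right)} = - \frac{520}{7}$ ($p{\left(Q,C \right)} = - \frac{511 + 9}{7} = \left(- \frac{1}{7}\right) 520 = - \frac{520}{7}$)
$Y{\left(u \right)} = \sqrt{2} \sqrt{u}$ ($Y{\left(u \right)} = \sqrt{u + u} = \sqrt{2 u} = \sqrt{2} \sqrt{u}$)
$\frac{p{\left(-273,223 \right)}}{Y{\left(L{\left(-2 \right)} \right)}} = - \frac{520}{7 \sqrt{2} \sqrt{- \frac{4}{-2}}} = - \frac{520}{7 \sqrt{2} \sqrt{\left(-4\right) \left(- \frac{1}{2}\right)}} = - \frac{520}{7 \sqrt{2} \sqrt{2}} = - \frac{520}{7 \cdot 2} = \left(- \frac{520}{7}\right) \frac{1}{2} = - \frac{260}{7}$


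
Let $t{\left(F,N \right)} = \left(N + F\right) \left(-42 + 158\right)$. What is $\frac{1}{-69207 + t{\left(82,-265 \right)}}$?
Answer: $- \frac{1}{90435} \approx -1.1058 \cdot 10^{-5}$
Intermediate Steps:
$t{\left(F,N \right)} = 116 F + 116 N$ ($t{\left(F,N \right)} = \left(F + N\right) 116 = 116 F + 116 N$)
$\frac{1}{-69207 + t{\left(82,-265 \right)}} = \frac{1}{-69207 + \left(116 \cdot 82 + 116 \left(-265\right)\right)} = \frac{1}{-69207 + \left(9512 - 30740\right)} = \frac{1}{-69207 - 21228} = \frac{1}{-90435} = - \frac{1}{90435}$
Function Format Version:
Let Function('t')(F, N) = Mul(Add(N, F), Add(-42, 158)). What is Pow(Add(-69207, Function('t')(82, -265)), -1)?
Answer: Rational(-1, 90435) ≈ -1.1058e-5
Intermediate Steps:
Function('t')(F, N) = Add(Mul(116, F), Mul(116, N)) (Function('t')(F, N) = Mul(Add(F, N), 116) = Add(Mul(116, F), Mul(116, N)))
Pow(Add(-69207, Function('t')(82, -265)), -1) = Pow(Add(-69207, Add(Mul(116, 82), Mul(116, -265))), -1) = Pow(Add(-69207, Add(9512, -30740)), -1) = Pow(Add(-69207, -21228), -1) = Pow(-90435, -1) = Rational(-1, 90435)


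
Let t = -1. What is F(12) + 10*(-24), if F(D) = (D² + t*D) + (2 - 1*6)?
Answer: -112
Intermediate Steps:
F(D) = -4 + D² - D (F(D) = (D² - D) + (2 - 1*6) = (D² - D) + (2 - 6) = (D² - D) - 4 = -4 + D² - D)
F(12) + 10*(-24) = (-4 + 12² - 1*12) + 10*(-24) = (-4 + 144 - 12) - 240 = 128 - 240 = -112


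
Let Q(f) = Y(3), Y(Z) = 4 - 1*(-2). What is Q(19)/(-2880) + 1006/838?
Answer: 241021/201120 ≈ 1.1984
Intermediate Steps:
Y(Z) = 6 (Y(Z) = 4 + 2 = 6)
Q(f) = 6
Q(19)/(-2880) + 1006/838 = 6/(-2880) + 1006/838 = 6*(-1/2880) + 1006*(1/838) = -1/480 + 503/419 = 241021/201120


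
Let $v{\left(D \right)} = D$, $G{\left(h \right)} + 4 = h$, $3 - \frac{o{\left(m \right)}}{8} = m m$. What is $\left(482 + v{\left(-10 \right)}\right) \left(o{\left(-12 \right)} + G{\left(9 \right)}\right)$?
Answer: $-530056$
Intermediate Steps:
$o{\left(m \right)} = 24 - 8 m^{2}$ ($o{\left(m \right)} = 24 - 8 m m = 24 - 8 m^{2}$)
$G{\left(h \right)} = -4 + h$
$\left(482 + v{\left(-10 \right)}\right) \left(o{\left(-12 \right)} + G{\left(9 \right)}\right) = \left(482 - 10\right) \left(\left(24 - 8 \left(-12\right)^{2}\right) + \left(-4 + 9\right)\right) = 472 \left(\left(24 - 1152\right) + 5\right) = 472 \left(-1128 + 5\right) = 472 \left(-1123\right) = -530056$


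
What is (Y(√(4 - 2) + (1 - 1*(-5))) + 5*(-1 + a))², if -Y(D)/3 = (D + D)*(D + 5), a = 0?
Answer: 191377 + 84252*√2 ≈ 3.1053e+5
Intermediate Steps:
Y(D) = -6*D*(5 + D) (Y(D) = -3*(D + D)*(D + 5) = -3*2*D*(5 + D) = -6*D*(5 + D))
(Y(√(4 - 2) + (1 - 1*(-5))) + 5*(-1 + a))² = (-6*(√(4 - 2) + (1 - 1*(-5)))*(5 + (√(4 - 2) + (1 - 1*(-5)))) + 5*(-1 + 0))² = (-6*(√2 + (1 + 5))*(5 + (√2 + (1 + 5))) + 5*(-1))² = (-6*(√2 + 6)*(5 + (√2 + 6)) - 5)² = (-6*(6 + √2)*(5 + (6 + √2)) - 5)² = (-6*(6 + √2)*(11 + √2) - 5)² = (-5 - 6*(6 + √2)*(11 + √2))²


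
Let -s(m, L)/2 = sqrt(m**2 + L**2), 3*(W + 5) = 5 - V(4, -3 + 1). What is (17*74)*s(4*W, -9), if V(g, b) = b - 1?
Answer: -2516*sqrt(1513)/3 ≈ -32622.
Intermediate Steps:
V(g, b) = -1 + b
W = -7/3 (W = -5 + (5 - (-1 + (-3 + 1)))/3 = -5 + (5 - (-1 - 2))/3 = -5 + (5 - 1*(-3))/3 = -5 + (5 + 3)/3 = -5 + (1/3)*8 = -5 + 8/3 = -7/3 ≈ -2.3333)
s(m, L) = -2*sqrt(L**2 + m**2) (s(m, L) = -2*sqrt(m**2 + L**2) = -2*sqrt(L**2 + m**2))
(17*74)*s(4*W, -9) = (17*74)*(-2*sqrt((-9)**2 + (4*(-7/3))**2)) = 1258*(-2*sqrt(81 + (-28/3)**2)) = 1258*(-2*sqrt(81 + 784/9)) = 1258*(-2*sqrt(1513)/3) = -2516*sqrt(1513)/3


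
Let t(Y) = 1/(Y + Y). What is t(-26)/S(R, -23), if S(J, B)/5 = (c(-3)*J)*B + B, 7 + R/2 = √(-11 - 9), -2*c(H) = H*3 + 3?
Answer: -41/14357980 - 3*I*√5/3589495 ≈ -2.8556e-6 - 1.8688e-6*I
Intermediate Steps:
c(H) = -3/2 - 3*H/2 (c(H) = -(H*3 + 3)/2 = -(3*H + 3)/2 = -(3 + 3*H)/2 = -3/2 - 3*H/2)
t(Y) = 1/(2*Y)
R = -14 + 4*I*√5 (R = -14 + 2*√(-11 - 9) = -14 + 2*√(-20) = -14 + 2*(2*I*√5) = -14 + 4*I*√5 ≈ -14.0 + 8.9443*I)
S(J, B) = 5*B + 15*B*J (S(J, B) = 5*(((-3/2 - 3/2*(-3))*J)*B + B) = 5*(((-3/2 + 9/2)*J)*B + B) = 5*((3*J)*B + B) = 5*(3*B*J + B) = 5*(B + 3*B*J) = 5*B + 15*B*J)
t(-26)/S(R, -23) = ((½)/(-26))/((5*(-23)*(1 + 3*(-14 + 4*I*√5)))) = ((½)*(-1/26))/((5*(-23)*(1 + (-42 + 12*I*√5)))) = -(-1/(115*(-41 + 12*I*√5)))/52 = -1/(52*(4715 - 1380*I*√5))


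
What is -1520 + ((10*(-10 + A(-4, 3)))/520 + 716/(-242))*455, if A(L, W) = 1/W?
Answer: -4284535/1452 ≈ -2950.8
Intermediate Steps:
-1520 + ((10*(-10 + A(-4, 3)))/520 + 716/(-242))*455 = -1520 + ((10*(-10 + 1/3))/520 + 716/(-242))*455 = -1520 + ((10*(-10 + 1/3))*(1/520) + 716*(-1/242))*455 = -1520 + ((10*(-29/3))*(1/520) - 358/121)*455 = -1520 + (-290/3*1/520 - 358/121)*455 = -1520 + (-29/156 - 358/121)*455 = -1520 - 59357/18876*455 = -1520 - 2077495/1452 = -4284535/1452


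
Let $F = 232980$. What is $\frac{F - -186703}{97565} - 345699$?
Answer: $- \frac{33727703252}{97565} \approx -3.4569 \cdot 10^{5}$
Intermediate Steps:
$\frac{F - -186703}{97565} - 345699 = \frac{232980 - -186703}{97565} - 345699 = \left(232980 + 186703\right) \frac{1}{97565} - 345699 = 419683 \cdot \frac{1}{97565} - 345699 = \frac{419683}{97565} - 345699 = - \frac{33727703252}{97565}$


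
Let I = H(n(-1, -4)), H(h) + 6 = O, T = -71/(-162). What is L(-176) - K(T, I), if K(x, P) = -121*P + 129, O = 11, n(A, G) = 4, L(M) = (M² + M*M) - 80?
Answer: 62348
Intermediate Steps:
L(M) = -80 + 2*M² (L(M) = (M² + M²) - 80 = 2*M² - 80 = -80 + 2*M²)
T = 71/162 (T = -71*(-1/162) = 71/162 ≈ 0.43827)
H(h) = 5 (H(h) = -6 + 11 = 5)
I = 5
K(x, P) = 129 - 121*P
L(-176) - K(T, I) = (-80 + 2*(-176)²) - (129 - 121*5) = (-80 + 2*30976) - (129 - 605) = (-80 + 61952) - 1*(-476) = 61872 + 476 = 62348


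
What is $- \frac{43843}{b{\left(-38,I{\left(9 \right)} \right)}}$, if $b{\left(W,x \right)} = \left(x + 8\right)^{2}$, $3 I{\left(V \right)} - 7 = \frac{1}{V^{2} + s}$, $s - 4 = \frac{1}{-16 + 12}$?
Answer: $- \frac{45346332627}{110523169} \approx -410.29$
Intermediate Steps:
$s = \frac{15}{4}$ ($s = 4 + \frac{1}{-16 + 12} = 4 + \frac{1}{-4} = 4 - \frac{1}{4} = \frac{15}{4} \approx 3.75$)
$I{\left(V \right)} = \frac{7}{3} + \frac{1}{3 \left(\frac{15}{4} + V^{2}\right)}$ ($I{\left(V \right)} = \frac{7}{3} + \frac{1}{3 \left(V^{2} + \frac{15}{4}\right)} = \frac{7}{3} + \frac{1}{3 \left(\frac{15}{4} + V^{2}\right)}$)
$b{\left(W,x \right)} = \left(8 + x\right)^{2}$
$- \frac{43843}{b{\left(-38,I{\left(9 \right)} \right)}} = - \frac{43843}{\left(8 + \frac{109 + 28 \cdot 9^{2}}{3 \left(15 + 4 \cdot 9^{2}\right)}\right)^{2}} = - \frac{43843}{\left(8 + \frac{109 + 28 \cdot 81}{3 \left(15 + 4 \cdot 81\right)}\right)^{2}} = - \frac{43843}{\left(8 + \frac{109 + 2268}{3 \left(15 + 324\right)}\right)^{2}} = - \frac{43843}{\left(8 + \frac{1}{3} \cdot \frac{1}{339} \cdot 2377\right)^{2}} = - \frac{43843}{\left(8 + \frac{2377}{1017}\right)^{2}} = - \frac{43843}{\left(\frac{10513}{1017}\right)^{2}} = - \frac{43843}{\frac{110523169}{1034289}} = \left(-43843\right) \frac{1034289}{110523169} = - \frac{45346332627}{110523169}$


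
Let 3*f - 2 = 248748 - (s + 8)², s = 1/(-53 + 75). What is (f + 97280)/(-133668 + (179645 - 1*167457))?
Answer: -261614231/176388960 ≈ -1.4832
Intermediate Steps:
s = 1/22 ≈ 0.045455
f = 120363671/1452 (f = ⅔ + (248748 - (1/22 + 8)²)/3 = ⅔ + (248748 - (177/22)²)/3 = ⅔ + (248748 - 1*31329/484)/3 = ⅔ + (248748 - 31329/484)/3 = ⅔ + (⅓)*(120362703/484) = ⅔ + 40120901/484 = 120363671/1452 ≈ 82895.)
(f + 97280)/(-133668 + (179645 - 1*167457)) = (120363671/1452 + 97280)/(-133668 + (179645 - 1*167457)) = 261614231/(1452*(-133668 + (179645 - 167457))) = 261614231/(1452*(-133668 + 12188)) = (261614231/1452)/(-121480) = (261614231/1452)*(-1/121480) = -261614231/176388960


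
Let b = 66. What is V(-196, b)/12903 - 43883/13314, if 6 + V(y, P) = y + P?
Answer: -1591129/481206 ≈ -3.3065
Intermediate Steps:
V(y, P) = -6 + P + y (V(y, P) = -6 + (y + P) = -6 + (P + y) = -6 + P + y)
V(-196, b)/12903 - 43883/13314 = (-6 + 66 - 196)/12903 - 43883/13314 = -136*1/12903 - 43883*1/13314 = -8/759 - 6269/1902 = -1591129/481206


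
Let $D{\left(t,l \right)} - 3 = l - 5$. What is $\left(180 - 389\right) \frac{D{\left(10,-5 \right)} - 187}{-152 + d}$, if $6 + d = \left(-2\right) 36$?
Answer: $- \frac{20273}{115} \approx -176.29$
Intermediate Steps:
$D{\left(t,l \right)} = -2 + l$ ($D{\left(t,l \right)} = 3 + \left(l - 5\right) = 3 + \left(-5 + l\right) = -2 + l$)
$d = -78$ ($d = -6 - 72 = -78$)
$\left(180 - 389\right) \frac{D{\left(10,-5 \right)} - 187}{-152 + d} = \left(180 - 389\right) \frac{\left(-2 - 5\right) - 187}{-152 - 78} = - 209 \frac{-7 - 187}{-230} = - 209 \left(\left(-194\right) \left(- \frac{1}{230}\right)\right) = \left(-209\right) \frac{97}{115} = - \frac{20273}{115}$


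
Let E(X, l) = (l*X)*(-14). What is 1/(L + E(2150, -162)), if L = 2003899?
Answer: 1/6880099 ≈ 1.4535e-7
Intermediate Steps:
E(X, l) = -14*X*l (E(X, l) = (X*l)*(-14) = -14*X*l)
1/(L + E(2150, -162)) = 1/(2003899 - 14*2150*(-162)) = 1/(2003899 + 4876200) = 1/6880099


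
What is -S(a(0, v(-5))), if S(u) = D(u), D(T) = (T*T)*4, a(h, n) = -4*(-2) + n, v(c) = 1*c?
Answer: -36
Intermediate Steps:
v(c) = c
a(h, n) = 8 + n
D(T) = 4*T² (D(T) = T²*4 = 4*T²)
S(u) = 4*u²
-S(a(0, v(-5))) = -4*(8 - 5)² = -4*3² = -4*9 = -1*36 = -36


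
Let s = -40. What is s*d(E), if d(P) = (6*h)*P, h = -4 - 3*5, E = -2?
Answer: -9120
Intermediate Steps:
h = -19 (h = -4 - 15 = -19)
d(P) = -114*P (d(P) = (6*(-19))*P = -114*P)
s*d(E) = -(-4560)*(-2) = -40*228 = -9120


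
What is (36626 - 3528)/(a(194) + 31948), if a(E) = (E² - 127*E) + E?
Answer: 16549/22570 ≈ 0.73323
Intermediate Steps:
a(E) = E² - 126*E
(36626 - 3528)/(a(194) + 31948) = (36626 - 3528)/(194*(-126 + 194) + 31948) = 33098/(194*68 + 31948) = 33098/(13192 + 31948) = 33098/45140 = 33098*(1/45140) = 16549/22570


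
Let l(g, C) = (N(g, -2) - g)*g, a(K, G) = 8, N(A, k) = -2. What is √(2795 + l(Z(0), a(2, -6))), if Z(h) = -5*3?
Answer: 10*√26 ≈ 50.990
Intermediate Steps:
Z(h) = -15
l(g, C) = g*(-2 - g) (l(g, C) = (-2 - g)*g = g*(-2 - g))
√(2795 + l(Z(0), a(2, -6))) = √(2795 - 1*(-15)*(2 - 15)) = √(2795 - 1*(-15)*(-13)) = √(2795 - 195) = √2600 = 10*√26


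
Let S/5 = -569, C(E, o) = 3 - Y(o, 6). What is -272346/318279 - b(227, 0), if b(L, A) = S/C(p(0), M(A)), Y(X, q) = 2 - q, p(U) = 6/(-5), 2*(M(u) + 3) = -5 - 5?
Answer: 301199111/742651 ≈ 405.57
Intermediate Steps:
M(u) = -8 (M(u) = -3 + (-5 - 5)/2 = -3 + (1/2)*(-10) = -3 - 5 = -8)
p(U) = -6/5 (p(U) = 6*(-1/5) = -6/5)
C(E, o) = 7 (C(E, o) = 3 - (2 - 1*6) = 3 - (2 - 6) = 3 - 1*(-4) = 3 + 4 = 7)
S = -2845 (S = 5*(-569) = -2845)
b(L, A) = -2845/7
-272346/318279 - b(227, 0) = -272346/318279 - 1*(-2845/7) = -272346*1/318279 + 2845/7 = -90782/106093 + 2845/7 = 301199111/742651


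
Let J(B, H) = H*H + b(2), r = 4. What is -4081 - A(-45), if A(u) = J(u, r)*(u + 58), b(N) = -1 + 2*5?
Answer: -4406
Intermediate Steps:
b(N) = 9 (b(N) = -1 + 10 = 9)
J(B, H) = 9 + H² (J(B, H) = H*H + 9 = H² + 9 = 9 + H²)
A(u) = 1450 + 25*u (A(u) = (9 + 4²)*(u + 58) = (9 + 16)*(58 + u) = 25*(58 + u) = 1450 + 25*u)
-4081 - A(-45) = -4081 - (1450 + 25*(-45)) = -4081 - (1450 - 1125) = -4081 - 1*325 = -4081 - 325 = -4406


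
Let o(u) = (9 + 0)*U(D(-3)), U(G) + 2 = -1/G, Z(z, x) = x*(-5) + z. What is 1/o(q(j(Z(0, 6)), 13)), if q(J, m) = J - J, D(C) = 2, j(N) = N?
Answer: -2/45 ≈ -0.044444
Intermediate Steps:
Z(z, x) = z - 5*x (Z(z, x) = -5*x + z = z - 5*x)
q(J, m) = 0
U(G) = -2 - 1/G
o(u) = -45/2 (o(u) = (9 + 0)*(-2 - 1/2) = 9*(-2 - 1*½) = 9*(-2 - ½) = 9*(-5/2) = -45/2)
1/o(q(j(Z(0, 6)), 13)) = 1/(-45/2) = -2/45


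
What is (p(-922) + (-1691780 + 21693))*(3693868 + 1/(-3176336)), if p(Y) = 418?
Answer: -19590169454055058843/3176336 ≈ -6.1675e+12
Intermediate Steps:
(p(-922) + (-1691780 + 21693))*(3693868 + 1/(-3176336)) = (418 + (-1691780 + 21693))*(3693868 + 1/(-3176336)) = (418 - 1670087)*(3693868 - 1/3176336) = -1669669*11732965907647/3176336 = -19590169454055058843/3176336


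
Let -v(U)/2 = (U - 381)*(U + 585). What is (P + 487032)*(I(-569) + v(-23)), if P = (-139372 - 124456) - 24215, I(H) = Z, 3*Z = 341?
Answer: 271148182081/3 ≈ 9.0383e+10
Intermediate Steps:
Z = 341/3 (Z = (⅓)*341 = 341/3 ≈ 113.67)
I(H) = 341/3
v(U) = -2*(-381 + U)*(585 + U) (v(U) = -2*(U - 381)*(U + 585) = -2*(-381 + U)*(585 + U))
P = -288043 (P = -263828 - 24215 = -288043)
(P + 487032)*(I(-569) + v(-23)) = (-288043 + 487032)*(341/3 + (445770 - 408*(-23) - 2*(-23)²)) = 198989*(341/3 + (445770 + 9384 - 2*529)) = 198989*(341/3 + (445770 + 9384 - 1058)) = 198989*(341/3 + 454096) = 198989*(1362629/3) = 271148182081/3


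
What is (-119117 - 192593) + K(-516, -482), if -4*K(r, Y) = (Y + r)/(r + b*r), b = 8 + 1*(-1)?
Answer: -2573478259/8256 ≈ -3.1171e+5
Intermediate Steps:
b = 7 (b = 8 - 1 = 7)
K(r, Y) = -(Y + r)/(32*r) (K(r, Y) = -(Y + r)/(4*(r + 7*r)) = -(Y + r)/(4*(8*r)) = -(Y + r)*1/(8*r)/4 = -(Y + r)/(32*r))
(-119117 - 192593) + K(-516, -482) = (-119117 - 192593) + (1/32)*(-1*(-482) - 1*(-516))/(-516) = -311710 + (1/32)*(-1/516)*(482 + 516) = -311710 + (1/32)*(-1/516)*998 = -311710 - 499/8256 = -2573478259/8256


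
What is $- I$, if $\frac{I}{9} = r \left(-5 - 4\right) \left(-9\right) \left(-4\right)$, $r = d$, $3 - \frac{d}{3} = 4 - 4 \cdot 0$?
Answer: $-8748$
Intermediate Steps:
$d = -3$ ($d = 9 - 3 \left(4 - 4 \cdot 0\right) = 9 - 3 \left(4 - 0\right) = 9 - 3 \left(4 + 0\right) = 9 - 12 = -3$)
$r = -3$
$I = 8748$ ($I = 9 - 3 \left(-5 - 4\right) \left(-9\right) \left(-4\right) = 9 \left(-3\right) \left(-9\right) \left(-9\right) \left(-4\right) = 9 \cdot 27 \left(-9\right) \left(-4\right) = 9 \left(\left(-243\right) \left(-4\right)\right) = 9 \cdot 972 = 8748$)
$- I = \left(-1\right) 8748 = -8748$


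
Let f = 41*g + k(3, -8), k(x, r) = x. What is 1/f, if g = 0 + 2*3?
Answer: 1/249 ≈ 0.0040161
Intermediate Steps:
g = 6 (g = 0 + 6 = 6)
f = 249 (f = 41*6 + 3 = 246 + 3 = 249)
1/f = 1/249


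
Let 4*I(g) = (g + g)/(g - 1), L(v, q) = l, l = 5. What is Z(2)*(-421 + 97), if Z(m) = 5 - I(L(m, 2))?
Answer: -2835/2 ≈ -1417.5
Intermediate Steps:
L(v, q) = 5
I(g) = g/(2*(-1 + g)) (I(g) = ((g + g)/(g - 1))/4 = ((2*g)/(-1 + g))/4 = (2*g/(-1 + g))/4 = g/(2*(-1 + g)))
Z(m) = 35/8 (Z(m) = 5 - 5/(2*(-1 + 5)) = 5 - 5/(2*4) = 5 - 1*5/8 = 5 - 5/8 = 35/8)
Z(2)*(-421 + 97) = 35*(-421 + 97)/8 = (35/8)*(-324) = -2835/2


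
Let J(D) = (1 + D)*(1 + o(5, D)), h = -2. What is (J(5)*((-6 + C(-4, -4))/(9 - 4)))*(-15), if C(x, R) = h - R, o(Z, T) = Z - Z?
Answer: 72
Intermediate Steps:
o(Z, T) = 0
C(x, R) = -2 - R
J(D) = 1 + D (J(D) = (1 + D)*(1 + 0) = (1 + D)*1 = 1 + D)
(J(5)*((-6 + C(-4, -4))/(9 - 4)))*(-15) = ((1 + 5)*((-6 + (-2 - 1*(-4)))/(9 - 4)))*(-15) = (6*((-6 + (-2 + 4))/5))*(-15) = (6*((-6 + 2)*(⅕)))*(-15) = (6*(-4*⅕))*(-15) = (6*(-⅘))*(-15) = -24/5*(-15) = 72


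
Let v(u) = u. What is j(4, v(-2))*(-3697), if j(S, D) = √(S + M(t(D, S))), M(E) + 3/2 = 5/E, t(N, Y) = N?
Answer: 0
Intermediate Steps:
M(E) = -3/2 + 5/E
j(S, D) = √(-3/2 + S + 5/D) (j(S, D) = √(S + (-3/2 + 5/D)) = √(-3/2 + S + 5/D))
j(4, v(-2))*(-3697) = (√(-6 + 4*4 + 20/(-2))/2)*(-3697) = (√(-6 + 16 + 20*(-½))/2)*(-3697) = (√(-6 + 16 - 10)/2)*(-3697) = (√0/2)*(-3697) = ((½)*0)*(-3697) = 0*(-3697) = 0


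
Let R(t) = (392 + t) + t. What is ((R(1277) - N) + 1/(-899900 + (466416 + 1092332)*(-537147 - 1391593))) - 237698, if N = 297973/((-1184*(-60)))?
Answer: -501383156419950210943/2135761135575168 ≈ -2.3476e+5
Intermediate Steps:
N = 297973/71040 ≈ 4.1944
R(t) = 392 + 2*t
((R(1277) - N) + 1/(-899900 + (466416 + 1092332)*(-537147 - 1391593))) - 237698 = (((392 + 2*1277) - 1*297973/71040) + 1/(-899900 + (466416 + 1092332)*(-537147 - 1391593))) - 237698 = (((392 + 2554) - 297973/71040) + 1/(-899900 + 1558748*(-1928740))) - 237698 = ((2946 - 297973/71040) + 1/(-899900 - 3006419617520)) - 237698 = (208985867/71040 + 1/(-3006420517420)) - 237698 = (208985867/71040 - 1/3006420517420) - 237698 = 6282993983996072321/2135761135575168 - 237698 = -501383156419950210943/2135761135575168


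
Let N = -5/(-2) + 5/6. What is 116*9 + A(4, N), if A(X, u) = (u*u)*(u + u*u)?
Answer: 97564/81 ≈ 1204.5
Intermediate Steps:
N = 10/3 (N = -5*(-½) + 5*(⅙) = 5/2 + ⅚ = 10/3 ≈ 3.3333)
A(X, u) = u²*(u + u²)
116*9 + A(4, N) = 116*9 + (10/3)³*(1 + 10/3) = 1044 + (1000/27)*(13/3) = 1044 + 13000/81 = 97564/81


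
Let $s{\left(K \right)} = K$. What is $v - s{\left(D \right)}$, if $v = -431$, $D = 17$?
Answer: $-448$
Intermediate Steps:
$v - s{\left(D \right)} = -431 - 17 = -448$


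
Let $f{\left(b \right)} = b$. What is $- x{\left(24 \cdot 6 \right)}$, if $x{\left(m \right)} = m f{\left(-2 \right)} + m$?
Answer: $144$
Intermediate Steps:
$x{\left(m \right)} = - m$ ($x{\left(m \right)} = m \left(-2\right) + m = - 2 m + m = - m$)
$- x{\left(24 \cdot 6 \right)} = - \left(-1\right) 24 \cdot 6 = - \left(-1\right) 144 = \left(-1\right) \left(-144\right) = 144$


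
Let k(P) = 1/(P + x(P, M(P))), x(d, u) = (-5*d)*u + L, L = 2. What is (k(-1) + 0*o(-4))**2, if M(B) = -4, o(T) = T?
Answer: 1/361 ≈ 0.0027701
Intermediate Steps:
x(d, u) = 2 - 5*d*u (x(d, u) = (-5*d)*u + 2 = -5*d*u + 2 = 2 - 5*d*u)
k(P) = 1/(2 + 21*P) (k(P) = 1/(P + (2 - 5*P*(-4))) = 1/(P + (2 + 20*P)) = 1/(2 + 21*P))
(k(-1) + 0*o(-4))**2 = (1/(2 + 21*(-1)) + 0*(-4))**2 = (1/(2 - 21) + 0)**2 = (1/(-19) + 0)**2 = (-1/19 + 0)**2 = (-1/19)**2 = 1/361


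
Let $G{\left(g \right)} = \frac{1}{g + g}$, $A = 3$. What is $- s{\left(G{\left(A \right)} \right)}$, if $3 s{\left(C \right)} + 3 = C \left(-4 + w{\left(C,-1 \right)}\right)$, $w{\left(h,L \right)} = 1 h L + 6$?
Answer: $\frac{97}{108} \approx 0.89815$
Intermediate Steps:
$w{\left(h,L \right)} = 6 + L h$ ($w{\left(h,L \right)} = h L + 6 = L h + 6 = 6 + L h$)
$G{\left(g \right)} = \frac{1}{2 g}$
$s{\left(C \right)} = -1 + \frac{C \left(2 - C\right)}{3}$ ($s{\left(C \right)} = -1 + \frac{C \left(-4 - \left(-6 + C\right)\right)}{3} = -1 + \frac{C \left(2 - C\right)}{3}$)
$- s{\left(G{\left(A \right)} \right)} = - (-1 - \frac{\left(\frac{1}{2 \cdot 3}\right)^{2}}{3} + \frac{2 \frac{1}{2 \cdot 3}}{3}) = - (-1 - \frac{\left(\frac{1}{2} \cdot \frac{1}{3}\right)^{2}}{3} + \frac{2 \cdot \frac{1}{2} \cdot \frac{1}{3}}{3}) = - (-1 - \frac{1}{3 \cdot 36} + \frac{2}{3} \cdot \frac{1}{6}) = - (-1 - \frac{1}{108} + \frac{1}{9}) = \left(-1\right) \left(- \frac{97}{108}\right) = \frac{97}{108}$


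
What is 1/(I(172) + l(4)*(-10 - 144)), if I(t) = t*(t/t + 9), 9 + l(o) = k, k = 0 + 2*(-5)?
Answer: 1/4646 ≈ 0.00021524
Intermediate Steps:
k = -10 (k = 0 - 10 = -10)
l(o) = -19 (l(o) = -9 - 10 = -19)
I(t) = 10*t (I(t) = t*(1 + 9) = t*10 = 10*t)
1/(I(172) + l(4)*(-10 - 144)) = 1/(10*172 - 19*(-10 - 144)) = 1/(1720 - 19*(-154)) = 1/(1720 + 2926) = 1/4646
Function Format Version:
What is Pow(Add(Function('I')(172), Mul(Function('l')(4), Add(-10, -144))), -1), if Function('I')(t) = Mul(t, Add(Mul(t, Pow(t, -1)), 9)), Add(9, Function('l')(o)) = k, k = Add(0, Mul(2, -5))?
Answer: Rational(1, 4646) ≈ 0.00021524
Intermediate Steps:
k = -10 (k = Add(0, -10) = -10)
Function('l')(o) = -19 (Function('l')(o) = Add(-9, -10) = -19)
Function('I')(t) = Mul(10, t) (Function('I')(t) = Mul(t, Add(1, 9)) = Mul(t, 10) = Mul(10, t))
Pow(Add(Function('I')(172), Mul(Function('l')(4), Add(-10, -144))), -1) = Pow(Add(Mul(10, 172), Mul(-19, Add(-10, -144))), -1) = Pow(Add(1720, Mul(-19, -154)), -1) = Pow(Add(1720, 2926), -1) = Pow(4646, -1) = Rational(1, 4646)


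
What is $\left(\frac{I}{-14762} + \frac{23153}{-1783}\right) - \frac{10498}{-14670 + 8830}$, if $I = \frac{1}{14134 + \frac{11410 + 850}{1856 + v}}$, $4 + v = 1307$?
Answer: $- \frac{9600605656691396949}{858130525998894280} \approx -11.188$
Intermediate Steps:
$v = 1303$ ($v = -4 + 1307 = 1303$)
$I = \frac{3159}{44661566}$ ($I = \frac{1}{14134 + \frac{11410 + 850}{1856 + 1303}} = \frac{1}{14134 + \frac{12260}{3159}} = \frac{1}{\frac{44661566}{3159}} = \frac{3159}{44661566} \approx 7.0732 \cdot 10^{-5}$)
$\left(\frac{I}{-14762} + \frac{23153}{-1783}\right) - \frac{10498}{-14670 + 8830} = \left(\frac{3159}{44661566 \left(-14762\right)} + \frac{23153}{-1783}\right) - \frac{10498}{-14670 + 8830} = \left(\frac{3159}{44661566} \left(- \frac{1}{14762}\right) + 23153 \left(- \frac{1}{1783}\right)\right) - \frac{10498}{-5840} = \left(- \frac{3159}{659294037292} - \frac{23153}{1783}\right) - 10498 \left(- \frac{1}{5840}\right) = - \frac{15264634851054173}{1175521268491636} - - \frac{5249}{2920} = - \frac{15264634851054173}{1175521268491636} + \frac{5249}{2920} = - \frac{9600605656691396949}{858130525998894280}$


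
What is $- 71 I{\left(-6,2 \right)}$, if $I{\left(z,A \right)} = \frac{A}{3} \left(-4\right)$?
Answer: $\frac{568}{3} \approx 189.33$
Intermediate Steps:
$I{\left(z,A \right)} = - \frac{4 A}{3}$ ($I{\left(z,A \right)} = \frac{A}{3} \left(-4\right) = - \frac{4 A}{3}$)
$- 71 I{\left(-6,2 \right)} = - 71 \left(\left(- \frac{4}{3}\right) 2\right) = \left(-71\right) \left(- \frac{8}{3}\right) = \frac{568}{3}$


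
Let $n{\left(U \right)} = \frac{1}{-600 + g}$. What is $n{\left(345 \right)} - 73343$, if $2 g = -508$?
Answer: $- \frac{62634923}{854} \approx -73343.0$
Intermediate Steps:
$g = -254$ ($g = \frac{1}{2} \left(-508\right) = -254$)
$n{\left(U \right)} = - \frac{1}{854}$ ($n{\left(U \right)} = \frac{1}{-600 - 254} = \frac{1}{-854} = - \frac{1}{854}$)
$n{\left(345 \right)} - 73343 = - \frac{1}{854} - 73343 = - \frac{62634923}{854}$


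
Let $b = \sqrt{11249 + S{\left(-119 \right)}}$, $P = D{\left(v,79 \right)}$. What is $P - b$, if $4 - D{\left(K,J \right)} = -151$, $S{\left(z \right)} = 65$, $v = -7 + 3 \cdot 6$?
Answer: $155 - \sqrt{11314} \approx 48.633$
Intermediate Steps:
$v = 11$ ($v = -7 + 18 = 11$)
$D{\left(K,J \right)} = 155$ ($D{\left(K,J \right)} = 4 - -151 = 4 + 151 = 155$)
$P = 155$
$b = \sqrt{11314}$ ($b = \sqrt{11249 + 65} = \sqrt{11314} \approx 106.37$)
$P - b = 155 - \sqrt{11314}$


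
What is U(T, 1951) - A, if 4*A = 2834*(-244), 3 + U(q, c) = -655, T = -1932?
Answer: 172216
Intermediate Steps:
U(q, c) = -658 (U(q, c) = -3 - 655 = -658)
A = -172874 (A = (2834*(-244))/4 = (¼)*(-691496) = -172874)
U(T, 1951) - A = -658 - 1*(-172874) = -658 + 172874 = 172216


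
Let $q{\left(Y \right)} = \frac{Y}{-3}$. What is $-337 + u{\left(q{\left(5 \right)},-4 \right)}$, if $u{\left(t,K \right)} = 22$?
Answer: $-315$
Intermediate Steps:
$q{\left(Y \right)} = - \frac{Y}{3}$ ($q{\left(Y \right)} = Y \left(- \frac{1}{3}\right) = - \frac{Y}{3}$)
$-337 + u{\left(q{\left(5 \right)},-4 \right)} = -337 + 22 = -315$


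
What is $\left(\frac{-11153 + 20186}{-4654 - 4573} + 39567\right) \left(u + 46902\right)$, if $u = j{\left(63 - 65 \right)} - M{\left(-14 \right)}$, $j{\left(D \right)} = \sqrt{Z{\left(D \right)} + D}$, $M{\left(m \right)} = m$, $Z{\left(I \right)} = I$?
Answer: $\frac{17127890415216}{9227} + \frac{730151352 i}{9227} \approx 1.8563 \cdot 10^{9} + 79132.0 i$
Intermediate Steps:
$j{\left(D \right)} = \sqrt{2} \sqrt{D}$ ($j{\left(D \right)} = \sqrt{D + D} = \sqrt{2 D} = \sqrt{2} \sqrt{D}$)
$u = 14 + 2 i$ ($u = \sqrt{2} \sqrt{63 - 65} - -14 = \sqrt{2} \sqrt{-2} + 14 = \sqrt{2} i \sqrt{2} + 14 = 2 i + 14 = 14 + 2 i \approx 14.0 + 2.0 i$)
$\left(\frac{-11153 + 20186}{-4654 - 4573} + 39567\right) \left(u + 46902\right) = \left(\frac{-11153 + 20186}{-4654 - 4573} + 39567\right) \left(\left(14 + 2 i\right) + 46902\right) = \left(\frac{9033}{-9227} + 39567\right) \left(46916 + 2 i\right) = \left(9033 \left(- \frac{1}{9227}\right) + 39567\right) \left(46916 + 2 i\right) = \left(- \frac{9033}{9227} + 39567\right) \left(46916 + 2 i\right) = \frac{365075676 \left(46916 + 2 i\right)}{9227} = \frac{17127890415216}{9227} + \frac{730151352 i}{9227}$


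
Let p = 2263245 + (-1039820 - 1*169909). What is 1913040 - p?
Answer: 859524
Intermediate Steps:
p = 1053516 (p = 2263245 + (-1039820 - 169909) = 2263245 - 1209729 = 1053516)
1913040 - p = 1913040 - 1*1053516 = 1913040 - 1053516 = 859524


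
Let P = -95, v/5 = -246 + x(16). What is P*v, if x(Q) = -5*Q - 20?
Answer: 164350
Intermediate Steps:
x(Q) = -20 - 5*Q
v = -1730 (v = 5*(-246 + (-20 - 5*16)) = 5*(-246 + (-20 - 80)) = 5*(-246 - 100) = 5*(-346) = -1730)
P*v = -95*(-1730) = 164350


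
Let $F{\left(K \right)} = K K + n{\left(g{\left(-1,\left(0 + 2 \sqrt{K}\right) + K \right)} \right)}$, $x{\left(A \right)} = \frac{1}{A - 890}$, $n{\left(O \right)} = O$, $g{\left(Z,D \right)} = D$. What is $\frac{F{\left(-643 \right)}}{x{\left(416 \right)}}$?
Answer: $-195670044 - 948 i \sqrt{643} \approx -1.9567 \cdot 10^{8} - 24039.0 i$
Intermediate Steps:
$x{\left(A \right)} = \frac{1}{-890 + A}$
$F{\left(K \right)} = K + K^{2} + 2 \sqrt{K}$ ($F{\left(K \right)} = K K + \left(\left(0 + 2 \sqrt{K}\right) + K\right) = K^{2} + \left(2 \sqrt{K} + K\right) = K^{2} + \left(K + 2 \sqrt{K}\right) = K + K^{2} + 2 \sqrt{K}$)
$\frac{F{\left(-643 \right)}}{x{\left(416 \right)}} = \frac{-643 + \left(-643\right)^{2} + 2 \sqrt{-643}}{\frac{1}{-890 + 416}} = \frac{-643 + 413449 + 2 i \sqrt{643}}{\frac{1}{-474}} = \frac{-643 + 413449 + 2 i \sqrt{643}}{- \frac{1}{474}} = \left(412806 + 2 i \sqrt{643}\right) \left(-474\right) = -195670044 - 948 i \sqrt{643}$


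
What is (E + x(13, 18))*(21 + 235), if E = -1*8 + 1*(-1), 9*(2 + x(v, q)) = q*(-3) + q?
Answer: -3840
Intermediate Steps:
x(v, q) = -2 - 2*q/9 (x(v, q) = -2 + (q*(-3) + q)/9 = -2 + (-3*q + q)/9 = -2 + (-2*q)/9 = -2 - 2*q/9)
E = -9 (E = -8 - 1 = -9)
(E + x(13, 18))*(21 + 235) = (-9 + (-2 - 2/9*18))*(21 + 235) = (-9 + (-2 - 4))*256 = (-9 - 6)*256 = -15*256 = -3840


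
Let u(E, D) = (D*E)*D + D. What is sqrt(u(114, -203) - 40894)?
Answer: sqrt(4656729) ≈ 2157.9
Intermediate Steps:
u(E, D) = D + E*D**2 (u(E, D) = E*D**2 + D = D + E*D**2)
sqrt(u(114, -203) - 40894) = sqrt(-203*(1 - 203*114) - 40894) = sqrt(-203*(1 - 23142) - 40894) = sqrt(-203*(-23141) - 40894) = sqrt(4697623 - 40894) = sqrt(4656729)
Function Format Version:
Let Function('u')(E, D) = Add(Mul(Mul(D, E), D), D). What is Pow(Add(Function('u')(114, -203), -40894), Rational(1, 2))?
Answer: Pow(4656729, Rational(1, 2)) ≈ 2157.9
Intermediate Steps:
Function('u')(E, D) = Add(D, Mul(E, Pow(D, 2))) (Function('u')(E, D) = Add(Mul(E, Pow(D, 2)), D) = Add(D, Mul(E, Pow(D, 2))))
Pow(Add(Function('u')(114, -203), -40894), Rational(1, 2)) = Pow(Add(Mul(-203, Add(1, Mul(-203, 114))), -40894), Rational(1, 2)) = Pow(Add(Mul(-203, Add(1, -23142)), -40894), Rational(1, 2)) = Pow(Add(Mul(-203, -23141), -40894), Rational(1, 2)) = Pow(Add(4697623, -40894), Rational(1, 2)) = Pow(4656729, Rational(1, 2))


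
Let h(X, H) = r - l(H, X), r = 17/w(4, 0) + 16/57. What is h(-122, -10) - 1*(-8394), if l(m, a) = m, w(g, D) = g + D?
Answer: 1917145/228 ≈ 8408.5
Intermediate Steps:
w(g, D) = D + g
r = 1033/228 (r = 17/(0 + 4) + 16/57 = 17/4 + 16*(1/57) = 17*(1/4) + 16/57 = 17/4 + 16/57 = 1033/228 ≈ 4.5307)
h(X, H) = 1033/228 - H
h(-122, -10) - 1*(-8394) = (1033/228 - 1*(-10)) - 1*(-8394) = (1033/228 + 10) + 8394 = 3313/228 + 8394 = 1917145/228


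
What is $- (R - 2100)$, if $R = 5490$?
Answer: $-3390$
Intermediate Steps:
$- (R - 2100) = - (5490 - 2100) = \left(-1\right) 3390 = -3390$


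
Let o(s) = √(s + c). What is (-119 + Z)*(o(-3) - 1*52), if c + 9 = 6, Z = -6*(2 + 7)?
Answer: 8996 - 173*I*√6 ≈ 8996.0 - 423.76*I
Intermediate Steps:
Z = -54 (Z = -6*9 = -54)
c = -3 (c = -9 + 6 = -3)
o(s) = √(-3 + s) (o(s) = √(s - 3) = √(-3 + s))
(-119 + Z)*(o(-3) - 1*52) = (-119 - 54)*(√(-3 - 3) - 1*52) = -173*(√(-6) - 52) = -173*(I*√6 - 52) = -173*(-52 + I*√6) = 8996 - 173*I*√6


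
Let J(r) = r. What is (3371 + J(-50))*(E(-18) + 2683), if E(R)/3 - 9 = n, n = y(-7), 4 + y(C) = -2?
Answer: 8940132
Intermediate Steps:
y(C) = -6 (y(C) = -4 - 2 = -6)
n = -6
E(R) = 9 (E(R) = 27 + 3*(-6) = 27 - 18 = 9)
(3371 + J(-50))*(E(-18) + 2683) = (3371 - 50)*(9 + 2683) = 3321*2692 = 8940132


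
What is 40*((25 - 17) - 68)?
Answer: -2400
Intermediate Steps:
40*((25 - 17) - 68) = 40*(8 - 68) = 40*(-60) = -2400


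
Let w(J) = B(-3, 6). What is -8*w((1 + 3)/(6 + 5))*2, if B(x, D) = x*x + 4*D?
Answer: -528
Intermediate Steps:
B(x, D) = x**2 + 4*D
w(J) = 33 (w(J) = (-3)**2 + 4*6 = 9 + 24 = 33)
-8*w((1 + 3)/(6 + 5))*2 = -8*33*2 = -264*2 = -528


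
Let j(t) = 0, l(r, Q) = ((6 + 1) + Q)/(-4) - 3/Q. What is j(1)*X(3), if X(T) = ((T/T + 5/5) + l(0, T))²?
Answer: 0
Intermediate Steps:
l(r, Q) = -7/4 - 3/Q - Q/4 (l(r, Q) = (7 + Q)*(-¼) - 3/Q = (-7/4 - Q/4) - 3/Q = -7/4 - 3/Q - Q/4)
X(T) = (2 + (-12 - T*(7 + T))/(4*T))² (X(T) = ((T/T + 5/5) + (-12 - T*(7 + T))/(4*T))² = ((1 + 5*(⅕)) + (-12 - T*(7 + T))/(4*T))² = ((1 + 1) + (-12 - T*(7 + T))/(4*T))² = (2 + (-12 - T*(7 + T))/(4*T))²)
j(1)*X(3) = 0*((1/16)*(-12 + 3 - 1*3²)²/3²) = 0*((1/16)*(⅑)*(-12 + 3 - 1*9)²) = 0*((1/16)*(⅑)*(-12 + 3 - 9)²) = 0*((1/16)*(⅑)*(-18)²) = 0*((1/16)*(⅑)*324) = 0*(9/4) = 0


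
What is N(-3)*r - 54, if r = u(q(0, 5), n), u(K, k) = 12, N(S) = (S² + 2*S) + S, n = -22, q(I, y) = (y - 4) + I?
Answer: -54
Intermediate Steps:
q(I, y) = -4 + I + y (q(I, y) = (-4 + y) + I = -4 + I + y)
N(S) = S² + 3*S
r = 12
N(-3)*r - 54 = -3*(3 - 3)*12 - 54 = -3*0*12 - 54 = 0*12 - 54 = 0 - 54 = -54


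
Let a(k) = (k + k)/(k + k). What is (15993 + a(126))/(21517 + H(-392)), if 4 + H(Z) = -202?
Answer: 15994/21311 ≈ 0.75050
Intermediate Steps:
a(k) = 1 (a(k) = (2*k)/((2*k)) = (2*k)*(1/(2*k)) = 1)
H(Z) = -206 (H(Z) = -4 - 202 = -206)
(15993 + a(126))/(21517 + H(-392)) = (15993 + 1)/(21517 - 206) = 15994/21311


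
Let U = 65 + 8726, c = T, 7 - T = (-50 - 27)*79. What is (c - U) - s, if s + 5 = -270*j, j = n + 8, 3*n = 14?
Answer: 724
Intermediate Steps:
n = 14/3 (n = (⅓)*14 = 14/3 ≈ 4.6667)
j = 38/3 (j = 14/3 + 8 = 38/3 ≈ 12.667)
T = 6090 (T = 7 - (-50 - 27)*79 = 7 - (-77)*79 = 7 - 1*(-6083) = 7 + 6083 = 6090)
c = 6090
U = 8791
s = -3425 (s = -5 - 270*38/3 = -5 - 3420 = -3425)
(c - U) - s = (6090 - 1*8791) - 1*(-3425) = (6090 - 8791) + 3425 = -2701 + 3425 = 724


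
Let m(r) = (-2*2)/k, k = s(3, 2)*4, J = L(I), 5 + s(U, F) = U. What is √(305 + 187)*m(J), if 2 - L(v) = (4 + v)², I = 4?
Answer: √123 ≈ 11.091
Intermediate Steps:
s(U, F) = -5 + U
L(v) = 2 - (4 + v)²
J = -62 (J = 2 - (4 + 4)² = 2 - 1*8² = 2 - 1*64 = 2 - 64 = -62)
k = -8 (k = (-5 + 3)*4 = -2*4 = -8)
m(r) = ½ (m(r) = -2*2/(-8) = -4*(-⅛) = ½)
√(305 + 187)*m(J) = √(305 + 187)*(½) = √492*(½) = (2*√123)*(½) = √123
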